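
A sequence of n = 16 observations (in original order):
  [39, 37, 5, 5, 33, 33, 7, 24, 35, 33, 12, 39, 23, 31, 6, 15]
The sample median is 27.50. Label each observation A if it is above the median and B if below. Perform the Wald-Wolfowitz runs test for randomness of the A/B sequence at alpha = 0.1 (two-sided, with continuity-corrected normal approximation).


Step 1: Compute median = 27.50; label A = above, B = below.
Labels in order: AABBAABBAABABABB  (n_A = 8, n_B = 8)
Step 2: Count runs R = 10.
Step 3: Under H0 (random ordering), E[R] = 2*n_A*n_B/(n_A+n_B) + 1 = 2*8*8/16 + 1 = 9.0000.
        Var[R] = 2*n_A*n_B*(2*n_A*n_B - n_A - n_B) / ((n_A+n_B)^2 * (n_A+n_B-1)) = 14336/3840 = 3.7333.
        SD[R] = 1.9322.
Step 4: Continuity-corrected z = (R - 0.5 - E[R]) / SD[R] = (10 - 0.5 - 9.0000) / 1.9322 = 0.2588.
Step 5: Two-sided p-value via normal approximation = 2*(1 - Phi(|z|)) = 0.795809.
Step 6: alpha = 0.1. fail to reject H0.

R = 10, z = 0.2588, p = 0.795809, fail to reject H0.


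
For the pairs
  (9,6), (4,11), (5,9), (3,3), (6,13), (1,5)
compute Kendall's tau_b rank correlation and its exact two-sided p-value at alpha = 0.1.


Step 1: Enumerate the 15 unordered pairs (i,j) with i<j and classify each by sign(x_j-x_i) * sign(y_j-y_i).
  (1,2):dx=-5,dy=+5->D; (1,3):dx=-4,dy=+3->D; (1,4):dx=-6,dy=-3->C; (1,5):dx=-3,dy=+7->D
  (1,6):dx=-8,dy=-1->C; (2,3):dx=+1,dy=-2->D; (2,4):dx=-1,dy=-8->C; (2,5):dx=+2,dy=+2->C
  (2,6):dx=-3,dy=-6->C; (3,4):dx=-2,dy=-6->C; (3,5):dx=+1,dy=+4->C; (3,6):dx=-4,dy=-4->C
  (4,5):dx=+3,dy=+10->C; (4,6):dx=-2,dy=+2->D; (5,6):dx=-5,dy=-8->C
Step 2: C = 10, D = 5, total pairs = 15.
Step 3: tau = (C - D)/(n(n-1)/2) = (10 - 5)/15 = 0.333333.
Step 4: Exact two-sided p-value (enumerate n! = 720 permutations of y under H0): p = 0.469444.
Step 5: alpha = 0.1. fail to reject H0.

tau_b = 0.3333 (C=10, D=5), p = 0.469444, fail to reject H0.


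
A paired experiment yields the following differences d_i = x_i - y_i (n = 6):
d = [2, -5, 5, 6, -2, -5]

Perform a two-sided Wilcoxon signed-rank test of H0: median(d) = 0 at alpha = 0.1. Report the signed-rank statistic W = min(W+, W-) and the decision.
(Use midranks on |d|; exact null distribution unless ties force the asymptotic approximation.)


Step 1: Drop any zero differences (none here) and take |d_i|.
|d| = [2, 5, 5, 6, 2, 5]
Step 2: Midrank |d_i| (ties get averaged ranks).
ranks: |2|->1.5, |5|->4, |5|->4, |6|->6, |2|->1.5, |5|->4
Step 3: Attach original signs; sum ranks with positive sign and with negative sign.
W+ = 1.5 + 4 + 6 = 11.5
W- = 4 + 1.5 + 4 = 9.5
(Check: W+ + W- = 21 should equal n(n+1)/2 = 21.)
Step 4: Test statistic W = min(W+, W-) = 9.5.
Step 5: Ties in |d|, so use the tie-corrected normal approximation.
        E[W] = n(n+1)/4 = 6*7/4 = 10.5.
        Tie groups: |d|=2 (t=2), |d|=5 (t=3); sum(t^3 - t) = 30.
        Var[W] = n(n+1)(2n+1)/24 - sum(t^3-t)/48 = 546/24 - 30/48 = 22.125.
        z = (W - E[W]) / sqrt(Var[W]) = (9.5 - 10.5) / 4.7037 = -0.2126.
        Two-sided p = 2*Phi(z) = 0.831641.
Step 6: alpha = 0.1. fail to reject H0.

W+ = 11.5, W- = 9.5, W = min = 9.5, p = 0.831641, fail to reject H0.


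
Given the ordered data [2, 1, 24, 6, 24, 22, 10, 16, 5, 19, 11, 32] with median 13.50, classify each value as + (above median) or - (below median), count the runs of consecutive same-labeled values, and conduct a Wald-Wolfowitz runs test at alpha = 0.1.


Step 1: Compute median = 13.50; label A = above, B = below.
Labels in order: BBABAABABABA  (n_A = 6, n_B = 6)
Step 2: Count runs R = 10.
Step 3: Under H0 (random ordering), E[R] = 2*n_A*n_B/(n_A+n_B) + 1 = 2*6*6/12 + 1 = 7.0000.
        Var[R] = 2*n_A*n_B*(2*n_A*n_B - n_A - n_B) / ((n_A+n_B)^2 * (n_A+n_B-1)) = 4320/1584 = 2.7273.
        SD[R] = 1.6514.
Step 4: Continuity-corrected z = (R - 0.5 - E[R]) / SD[R] = (10 - 0.5 - 7.0000) / 1.6514 = 1.5138.
Step 5: Two-sided p-value via normal approximation = 2*(1 - Phi(|z|)) = 0.130070.
Step 6: alpha = 0.1. fail to reject H0.

R = 10, z = 1.5138, p = 0.130070, fail to reject H0.


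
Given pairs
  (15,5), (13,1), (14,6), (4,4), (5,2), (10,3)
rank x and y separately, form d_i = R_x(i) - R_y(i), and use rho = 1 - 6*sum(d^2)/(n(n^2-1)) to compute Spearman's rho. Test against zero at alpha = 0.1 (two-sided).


Step 1: Rank x and y separately (midranks; no ties here).
rank(x): 15->6, 13->4, 14->5, 4->1, 5->2, 10->3
rank(y): 5->5, 1->1, 6->6, 4->4, 2->2, 3->3
Step 2: d_i = R_x(i) - R_y(i); compute d_i^2.
  (6-5)^2=1, (4-1)^2=9, (5-6)^2=1, (1-4)^2=9, (2-2)^2=0, (3-3)^2=0
sum(d^2) = 20.
Step 3: rho = 1 - 6*20 / (6*(6^2 - 1)) = 1 - 120/210 = 0.428571.
Step 4: Under H0, t = rho * sqrt((n-2)/(1-rho^2)) = 0.9487 ~ t(4).
Step 5: Two-sided p-value from the t-distribution with 4 df = 0.396501.
Step 6: alpha = 0.1. fail to reject H0.

rho = 0.4286, p = 0.396501, fail to reject H0 at alpha = 0.1.


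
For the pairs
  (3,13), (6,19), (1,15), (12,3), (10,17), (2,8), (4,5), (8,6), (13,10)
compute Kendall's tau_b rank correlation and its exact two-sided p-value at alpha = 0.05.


Step 1: Enumerate the 36 unordered pairs (i,j) with i<j and classify each by sign(x_j-x_i) * sign(y_j-y_i).
  (1,2):dx=+3,dy=+6->C; (1,3):dx=-2,dy=+2->D; (1,4):dx=+9,dy=-10->D; (1,5):dx=+7,dy=+4->C
  (1,6):dx=-1,dy=-5->C; (1,7):dx=+1,dy=-8->D; (1,8):dx=+5,dy=-7->D; (1,9):dx=+10,dy=-3->D
  (2,3):dx=-5,dy=-4->C; (2,4):dx=+6,dy=-16->D; (2,5):dx=+4,dy=-2->D; (2,6):dx=-4,dy=-11->C
  (2,7):dx=-2,dy=-14->C; (2,8):dx=+2,dy=-13->D; (2,9):dx=+7,dy=-9->D; (3,4):dx=+11,dy=-12->D
  (3,5):dx=+9,dy=+2->C; (3,6):dx=+1,dy=-7->D; (3,7):dx=+3,dy=-10->D; (3,8):dx=+7,dy=-9->D
  (3,9):dx=+12,dy=-5->D; (4,5):dx=-2,dy=+14->D; (4,6):dx=-10,dy=+5->D; (4,7):dx=-8,dy=+2->D
  (4,8):dx=-4,dy=+3->D; (4,9):dx=+1,dy=+7->C; (5,6):dx=-8,dy=-9->C; (5,7):dx=-6,dy=-12->C
  (5,8):dx=-2,dy=-11->C; (5,9):dx=+3,dy=-7->D; (6,7):dx=+2,dy=-3->D; (6,8):dx=+6,dy=-2->D
  (6,9):dx=+11,dy=+2->C; (7,8):dx=+4,dy=+1->C; (7,9):dx=+9,dy=+5->C; (8,9):dx=+5,dy=+4->C
Step 2: C = 15, D = 21, total pairs = 36.
Step 3: tau = (C - D)/(n(n-1)/2) = (15 - 21)/36 = -0.166667.
Step 4: Exact two-sided p-value (enumerate n! = 362880 permutations of y under H0): p = 0.612202.
Step 5: alpha = 0.05. fail to reject H0.

tau_b = -0.1667 (C=15, D=21), p = 0.612202, fail to reject H0.


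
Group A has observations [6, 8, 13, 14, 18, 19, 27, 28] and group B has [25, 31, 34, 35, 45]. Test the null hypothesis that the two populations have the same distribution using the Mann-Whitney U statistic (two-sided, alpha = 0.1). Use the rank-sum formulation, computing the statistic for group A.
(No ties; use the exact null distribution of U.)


Step 1: Combine and sort all 13 observations; assign midranks.
sorted (value, group): (6,X), (8,X), (13,X), (14,X), (18,X), (19,X), (25,Y), (27,X), (28,X), (31,Y), (34,Y), (35,Y), (45,Y)
ranks: 6->1, 8->2, 13->3, 14->4, 18->5, 19->6, 25->7, 27->8, 28->9, 31->10, 34->11, 35->12, 45->13
Step 2: Rank sum for X: R1 = 1 + 2 + 3 + 4 + 5 + 6 + 8 + 9 = 38.
Step 3: U_X = R1 - n1(n1+1)/2 = 38 - 8*9/2 = 38 - 36 = 2.
       U_Y = n1*n2 - U_X = 40 - 2 = 38.
Step 4: No ties, so the exact null distribution of U (based on enumerating the C(13,8) = 1287 equally likely rank assignments) gives the two-sided p-value.
Step 5: p-value = 0.006216; compare to alpha = 0.1. reject H0.

U_X = 2, p = 0.006216, reject H0 at alpha = 0.1.


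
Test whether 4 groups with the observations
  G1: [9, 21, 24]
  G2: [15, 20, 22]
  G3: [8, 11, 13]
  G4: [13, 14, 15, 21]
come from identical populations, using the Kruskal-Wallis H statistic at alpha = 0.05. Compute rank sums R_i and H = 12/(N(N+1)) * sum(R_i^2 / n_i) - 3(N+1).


Step 1: Combine all N = 13 observations and assign midranks.
sorted (value, group, rank): (8,G3,1), (9,G1,2), (11,G3,3), (13,G3,4.5), (13,G4,4.5), (14,G4,6), (15,G2,7.5), (15,G4,7.5), (20,G2,9), (21,G1,10.5), (21,G4,10.5), (22,G2,12), (24,G1,13)
Step 2: Sum ranks within each group.
R_1 = 25.5 (n_1 = 3)
R_2 = 28.5 (n_2 = 3)
R_3 = 8.5 (n_3 = 3)
R_4 = 28.5 (n_4 = 4)
Step 3: H = 12/(N(N+1)) * sum(R_i^2/n_i) - 3(N+1)
     = 12/(13*14) * (25.5^2/3 + 28.5^2/3 + 8.5^2/3 + 28.5^2/4) - 3*14
     = 0.065934 * 714.646 - 42
     = 5.119505.
Step 4: Ties present; correction factor C = 1 - 18/(13^3 - 13) = 0.991758. Corrected H = 5.119505 / 0.991758 = 5.162050.
Step 5: Under H0, H ~ chi^2(3); p-value = 0.160308.
Step 6: alpha = 0.05. fail to reject H0.

H = 5.1620, df = 3, p = 0.160308, fail to reject H0.


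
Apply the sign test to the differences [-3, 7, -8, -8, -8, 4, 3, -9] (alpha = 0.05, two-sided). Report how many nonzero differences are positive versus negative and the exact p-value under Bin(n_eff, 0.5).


Step 1: Discard zero differences. Original n = 8; n_eff = number of nonzero differences = 8.
Nonzero differences (with sign): -3, +7, -8, -8, -8, +4, +3, -9
Step 2: Count signs: positive = 3, negative = 5.
Step 3: Under H0: P(positive) = 0.5, so the number of positives S ~ Bin(8, 0.5).
Step 4: Two-sided exact p-value = sum of Bin(8,0.5) probabilities at or below the observed probability = 0.726562.
Step 5: alpha = 0.05. fail to reject H0.

n_eff = 8, pos = 3, neg = 5, p = 0.726562, fail to reject H0.


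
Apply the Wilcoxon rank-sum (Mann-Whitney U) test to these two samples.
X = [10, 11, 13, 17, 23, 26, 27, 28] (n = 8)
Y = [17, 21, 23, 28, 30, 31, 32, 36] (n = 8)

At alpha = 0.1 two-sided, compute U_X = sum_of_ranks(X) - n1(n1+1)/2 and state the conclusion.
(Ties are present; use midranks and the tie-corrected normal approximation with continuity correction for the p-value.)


Step 1: Combine and sort all 16 observations; assign midranks.
sorted (value, group): (10,X), (11,X), (13,X), (17,X), (17,Y), (21,Y), (23,X), (23,Y), (26,X), (27,X), (28,X), (28,Y), (30,Y), (31,Y), (32,Y), (36,Y)
ranks: 10->1, 11->2, 13->3, 17->4.5, 17->4.5, 21->6, 23->7.5, 23->7.5, 26->9, 27->10, 28->11.5, 28->11.5, 30->13, 31->14, 32->15, 36->16
Step 2: Rank sum for X: R1 = 1 + 2 + 3 + 4.5 + 7.5 + 9 + 10 + 11.5 = 48.5.
Step 3: U_X = R1 - n1(n1+1)/2 = 48.5 - 8*9/2 = 48.5 - 36 = 12.5.
       U_Y = n1*n2 - U_X = 64 - 12.5 = 51.5.
Step 4: Ties are present, so use the tie-corrected normal approximation (with continuity correction) for the p-value.
Step 5: p-value = 0.045520; compare to alpha = 0.1. reject H0.

U_X = 12.5, p = 0.045520, reject H0 at alpha = 0.1.


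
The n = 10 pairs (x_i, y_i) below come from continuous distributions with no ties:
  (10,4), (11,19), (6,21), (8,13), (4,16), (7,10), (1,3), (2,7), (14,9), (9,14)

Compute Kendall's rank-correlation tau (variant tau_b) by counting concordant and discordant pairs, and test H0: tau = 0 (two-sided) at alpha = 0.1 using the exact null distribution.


Step 1: Enumerate the 45 unordered pairs (i,j) with i<j and classify each by sign(x_j-x_i) * sign(y_j-y_i).
  (1,2):dx=+1,dy=+15->C; (1,3):dx=-4,dy=+17->D; (1,4):dx=-2,dy=+9->D; (1,5):dx=-6,dy=+12->D
  (1,6):dx=-3,dy=+6->D; (1,7):dx=-9,dy=-1->C; (1,8):dx=-8,dy=+3->D; (1,9):dx=+4,dy=+5->C
  (1,10):dx=-1,dy=+10->D; (2,3):dx=-5,dy=+2->D; (2,4):dx=-3,dy=-6->C; (2,5):dx=-7,dy=-3->C
  (2,6):dx=-4,dy=-9->C; (2,7):dx=-10,dy=-16->C; (2,8):dx=-9,dy=-12->C; (2,9):dx=+3,dy=-10->D
  (2,10):dx=-2,dy=-5->C; (3,4):dx=+2,dy=-8->D; (3,5):dx=-2,dy=-5->C; (3,6):dx=+1,dy=-11->D
  (3,7):dx=-5,dy=-18->C; (3,8):dx=-4,dy=-14->C; (3,9):dx=+8,dy=-12->D; (3,10):dx=+3,dy=-7->D
  (4,5):dx=-4,dy=+3->D; (4,6):dx=-1,dy=-3->C; (4,7):dx=-7,dy=-10->C; (4,8):dx=-6,dy=-6->C
  (4,9):dx=+6,dy=-4->D; (4,10):dx=+1,dy=+1->C; (5,6):dx=+3,dy=-6->D; (5,7):dx=-3,dy=-13->C
  (5,8):dx=-2,dy=-9->C; (5,9):dx=+10,dy=-7->D; (5,10):dx=+5,dy=-2->D; (6,7):dx=-6,dy=-7->C
  (6,8):dx=-5,dy=-3->C; (6,9):dx=+7,dy=-1->D; (6,10):dx=+2,dy=+4->C; (7,8):dx=+1,dy=+4->C
  (7,9):dx=+13,dy=+6->C; (7,10):dx=+8,dy=+11->C; (8,9):dx=+12,dy=+2->C; (8,10):dx=+7,dy=+7->C
  (9,10):dx=-5,dy=+5->D
Step 2: C = 26, D = 19, total pairs = 45.
Step 3: tau = (C - D)/(n(n-1)/2) = (26 - 19)/45 = 0.155556.
Step 4: Exact two-sided p-value (enumerate n! = 3628800 permutations of y under H0): p = 0.600654.
Step 5: alpha = 0.1. fail to reject H0.

tau_b = 0.1556 (C=26, D=19), p = 0.600654, fail to reject H0.


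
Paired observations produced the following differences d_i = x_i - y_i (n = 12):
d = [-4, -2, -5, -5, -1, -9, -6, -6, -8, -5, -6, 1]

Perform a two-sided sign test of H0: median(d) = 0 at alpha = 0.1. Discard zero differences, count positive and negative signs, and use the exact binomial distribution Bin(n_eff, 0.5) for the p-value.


Step 1: Discard zero differences. Original n = 12; n_eff = number of nonzero differences = 12.
Nonzero differences (with sign): -4, -2, -5, -5, -1, -9, -6, -6, -8, -5, -6, +1
Step 2: Count signs: positive = 1, negative = 11.
Step 3: Under H0: P(positive) = 0.5, so the number of positives S ~ Bin(12, 0.5).
Step 4: Two-sided exact p-value = sum of Bin(12,0.5) probabilities at or below the observed probability = 0.006348.
Step 5: alpha = 0.1. reject H0.

n_eff = 12, pos = 1, neg = 11, p = 0.006348, reject H0.


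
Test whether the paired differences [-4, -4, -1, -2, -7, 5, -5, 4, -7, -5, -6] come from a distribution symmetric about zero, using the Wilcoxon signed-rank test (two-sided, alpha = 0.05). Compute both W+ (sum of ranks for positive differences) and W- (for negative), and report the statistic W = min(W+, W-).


Step 1: Drop any zero differences (none here) and take |d_i|.
|d| = [4, 4, 1, 2, 7, 5, 5, 4, 7, 5, 6]
Step 2: Midrank |d_i| (ties get averaged ranks).
ranks: |4|->4, |4|->4, |1|->1, |2|->2, |7|->10.5, |5|->7, |5|->7, |4|->4, |7|->10.5, |5|->7, |6|->9
Step 3: Attach original signs; sum ranks with positive sign and with negative sign.
W+ = 7 + 4 = 11
W- = 4 + 4 + 1 + 2 + 10.5 + 7 + 10.5 + 7 + 9 = 55
(Check: W+ + W- = 66 should equal n(n+1)/2 = 66.)
Step 4: Test statistic W = min(W+, W-) = 11.
Step 5: Ties in |d|, so use the tie-corrected normal approximation.
        E[W] = n(n+1)/4 = 11*12/4 = 33.
        Tie groups: |d|=4 (t=3), |d|=5 (t=3), |d|=7 (t=2); sum(t^3 - t) = 54.
        Var[W] = n(n+1)(2n+1)/24 - sum(t^3-t)/48 = 3036/24 - 54/48 = 125.375.
        z = (W - E[W]) / sqrt(Var[W]) = (11 - 33) / 11.1971 = -1.9648.
        Two-sided p = 2*Phi(z) = 0.049438.
Step 6: alpha = 0.05. reject H0.

W+ = 11, W- = 55, W = min = 11, p = 0.049438, reject H0.


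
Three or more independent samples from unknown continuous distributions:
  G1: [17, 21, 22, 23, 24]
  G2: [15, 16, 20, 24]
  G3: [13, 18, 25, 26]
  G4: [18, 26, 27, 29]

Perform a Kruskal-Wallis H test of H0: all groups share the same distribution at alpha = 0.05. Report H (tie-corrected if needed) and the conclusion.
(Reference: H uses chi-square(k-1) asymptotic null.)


Step 1: Combine all N = 17 observations and assign midranks.
sorted (value, group, rank): (13,G3,1), (15,G2,2), (16,G2,3), (17,G1,4), (18,G3,5.5), (18,G4,5.5), (20,G2,7), (21,G1,8), (22,G1,9), (23,G1,10), (24,G1,11.5), (24,G2,11.5), (25,G3,13), (26,G3,14.5), (26,G4,14.5), (27,G4,16), (29,G4,17)
Step 2: Sum ranks within each group.
R_1 = 42.5 (n_1 = 5)
R_2 = 23.5 (n_2 = 4)
R_3 = 34 (n_3 = 4)
R_4 = 53 (n_4 = 4)
Step 3: H = 12/(N(N+1)) * sum(R_i^2/n_i) - 3(N+1)
     = 12/(17*18) * (42.5^2/5 + 23.5^2/4 + 34^2/4 + 53^2/4) - 3*18
     = 0.039216 * 1490.56 - 54
     = 4.453431.
Step 4: Ties present; correction factor C = 1 - 18/(17^3 - 17) = 0.996324. Corrected H = 4.453431 / 0.996324 = 4.469865.
Step 5: Under H0, H ~ chi^2(3); p-value = 0.214994.
Step 6: alpha = 0.05. fail to reject H0.

H = 4.4699, df = 3, p = 0.214994, fail to reject H0.


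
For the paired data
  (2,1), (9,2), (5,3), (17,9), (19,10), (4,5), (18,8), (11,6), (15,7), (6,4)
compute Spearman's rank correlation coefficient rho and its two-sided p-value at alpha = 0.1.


Step 1: Rank x and y separately (midranks; no ties here).
rank(x): 2->1, 9->5, 5->3, 17->8, 19->10, 4->2, 18->9, 11->6, 15->7, 6->4
rank(y): 1->1, 2->2, 3->3, 9->9, 10->10, 5->5, 8->8, 6->6, 7->7, 4->4
Step 2: d_i = R_x(i) - R_y(i); compute d_i^2.
  (1-1)^2=0, (5-2)^2=9, (3-3)^2=0, (8-9)^2=1, (10-10)^2=0, (2-5)^2=9, (9-8)^2=1, (6-6)^2=0, (7-7)^2=0, (4-4)^2=0
sum(d^2) = 20.
Step 3: rho = 1 - 6*20 / (10*(10^2 - 1)) = 1 - 120/990 = 0.878788.
Step 4: Under H0, t = rho * sqrt((n-2)/(1-rho^2)) = 5.2086 ~ t(8).
Step 5: Two-sided p-value from the t-distribution with 8 df = 0.000814.
Step 6: alpha = 0.1. reject H0.

rho = 0.8788, p = 0.000814, reject H0 at alpha = 0.1.


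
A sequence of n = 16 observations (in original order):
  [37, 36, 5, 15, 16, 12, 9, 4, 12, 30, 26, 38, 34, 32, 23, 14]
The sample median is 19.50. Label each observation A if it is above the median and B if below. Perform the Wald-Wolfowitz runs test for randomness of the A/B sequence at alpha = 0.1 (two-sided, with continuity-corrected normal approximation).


Step 1: Compute median = 19.50; label A = above, B = below.
Labels in order: AABBBBBBBAAAAAAB  (n_A = 8, n_B = 8)
Step 2: Count runs R = 4.
Step 3: Under H0 (random ordering), E[R] = 2*n_A*n_B/(n_A+n_B) + 1 = 2*8*8/16 + 1 = 9.0000.
        Var[R] = 2*n_A*n_B*(2*n_A*n_B - n_A - n_B) / ((n_A+n_B)^2 * (n_A+n_B-1)) = 14336/3840 = 3.7333.
        SD[R] = 1.9322.
Step 4: Continuity-corrected z = (R + 0.5 - E[R]) / SD[R] = (4 + 0.5 - 9.0000) / 1.9322 = -2.3290.
Step 5: Two-sided p-value via normal approximation = 2*(1 - Phi(|z|)) = 0.019861.
Step 6: alpha = 0.1. reject H0.

R = 4, z = -2.3290, p = 0.019861, reject H0.


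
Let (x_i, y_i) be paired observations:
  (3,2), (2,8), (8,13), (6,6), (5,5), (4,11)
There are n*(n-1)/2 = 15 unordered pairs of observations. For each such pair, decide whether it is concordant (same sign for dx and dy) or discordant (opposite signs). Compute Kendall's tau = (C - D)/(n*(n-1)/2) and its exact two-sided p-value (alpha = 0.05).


Step 1: Enumerate the 15 unordered pairs (i,j) with i<j and classify each by sign(x_j-x_i) * sign(y_j-y_i).
  (1,2):dx=-1,dy=+6->D; (1,3):dx=+5,dy=+11->C; (1,4):dx=+3,dy=+4->C; (1,5):dx=+2,dy=+3->C
  (1,6):dx=+1,dy=+9->C; (2,3):dx=+6,dy=+5->C; (2,4):dx=+4,dy=-2->D; (2,5):dx=+3,dy=-3->D
  (2,6):dx=+2,dy=+3->C; (3,4):dx=-2,dy=-7->C; (3,5):dx=-3,dy=-8->C; (3,6):dx=-4,dy=-2->C
  (4,5):dx=-1,dy=-1->C; (4,6):dx=-2,dy=+5->D; (5,6):dx=-1,dy=+6->D
Step 2: C = 10, D = 5, total pairs = 15.
Step 3: tau = (C - D)/(n(n-1)/2) = (10 - 5)/15 = 0.333333.
Step 4: Exact two-sided p-value (enumerate n! = 720 permutations of y under H0): p = 0.469444.
Step 5: alpha = 0.05. fail to reject H0.

tau_b = 0.3333 (C=10, D=5), p = 0.469444, fail to reject H0.


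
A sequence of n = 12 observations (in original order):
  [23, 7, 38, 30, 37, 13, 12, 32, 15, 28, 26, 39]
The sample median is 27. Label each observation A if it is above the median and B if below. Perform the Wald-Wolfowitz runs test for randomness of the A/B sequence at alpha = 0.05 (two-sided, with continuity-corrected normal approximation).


Step 1: Compute median = 27; label A = above, B = below.
Labels in order: BBAAABBABABA  (n_A = 6, n_B = 6)
Step 2: Count runs R = 8.
Step 3: Under H0 (random ordering), E[R] = 2*n_A*n_B/(n_A+n_B) + 1 = 2*6*6/12 + 1 = 7.0000.
        Var[R] = 2*n_A*n_B*(2*n_A*n_B - n_A - n_B) / ((n_A+n_B)^2 * (n_A+n_B-1)) = 4320/1584 = 2.7273.
        SD[R] = 1.6514.
Step 4: Continuity-corrected z = (R - 0.5 - E[R]) / SD[R] = (8 - 0.5 - 7.0000) / 1.6514 = 0.3028.
Step 5: Two-sided p-value via normal approximation = 2*(1 - Phi(|z|)) = 0.762069.
Step 6: alpha = 0.05. fail to reject H0.

R = 8, z = 0.3028, p = 0.762069, fail to reject H0.


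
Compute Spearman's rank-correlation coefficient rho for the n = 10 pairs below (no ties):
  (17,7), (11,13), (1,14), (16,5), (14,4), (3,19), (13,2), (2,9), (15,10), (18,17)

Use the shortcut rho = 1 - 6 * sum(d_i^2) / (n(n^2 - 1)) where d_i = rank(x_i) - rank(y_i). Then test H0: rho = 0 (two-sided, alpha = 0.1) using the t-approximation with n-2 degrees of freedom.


Step 1: Rank x and y separately (midranks; no ties here).
rank(x): 17->9, 11->4, 1->1, 16->8, 14->6, 3->3, 13->5, 2->2, 15->7, 18->10
rank(y): 7->4, 13->7, 14->8, 5->3, 4->2, 19->10, 2->1, 9->5, 10->6, 17->9
Step 2: d_i = R_x(i) - R_y(i); compute d_i^2.
  (9-4)^2=25, (4-7)^2=9, (1-8)^2=49, (8-3)^2=25, (6-2)^2=16, (3-10)^2=49, (5-1)^2=16, (2-5)^2=9, (7-6)^2=1, (10-9)^2=1
sum(d^2) = 200.
Step 3: rho = 1 - 6*200 / (10*(10^2 - 1)) = 1 - 1200/990 = -0.212121.
Step 4: Under H0, t = rho * sqrt((n-2)/(1-rho^2)) = -0.6139 ~ t(8).
Step 5: Two-sided p-value from the t-distribution with 8 df = 0.556306.
Step 6: alpha = 0.1. fail to reject H0.

rho = -0.2121, p = 0.556306, fail to reject H0 at alpha = 0.1.


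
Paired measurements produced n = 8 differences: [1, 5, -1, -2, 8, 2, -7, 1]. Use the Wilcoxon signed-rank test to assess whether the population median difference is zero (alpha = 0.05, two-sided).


Step 1: Drop any zero differences (none here) and take |d_i|.
|d| = [1, 5, 1, 2, 8, 2, 7, 1]
Step 2: Midrank |d_i| (ties get averaged ranks).
ranks: |1|->2, |5|->6, |1|->2, |2|->4.5, |8|->8, |2|->4.5, |7|->7, |1|->2
Step 3: Attach original signs; sum ranks with positive sign and with negative sign.
W+ = 2 + 6 + 8 + 4.5 + 2 = 22.5
W- = 2 + 4.5 + 7 = 13.5
(Check: W+ + W- = 36 should equal n(n+1)/2 = 36.)
Step 4: Test statistic W = min(W+, W-) = 13.5.
Step 5: Ties in |d|, so use the tie-corrected normal approximation.
        E[W] = n(n+1)/4 = 8*9/4 = 18.
        Tie groups: |d|=1 (t=3), |d|=2 (t=2); sum(t^3 - t) = 30.
        Var[W] = n(n+1)(2n+1)/24 - sum(t^3-t)/48 = 1224/24 - 30/48 = 50.375.
        z = (W - E[W]) / sqrt(Var[W]) = (13.5 - 18) / 7.0975 = -0.6340.
        Two-sided p = 2*Phi(z) = 0.526066.
Step 6: alpha = 0.05. fail to reject H0.

W+ = 22.5, W- = 13.5, W = min = 13.5, p = 0.526066, fail to reject H0.


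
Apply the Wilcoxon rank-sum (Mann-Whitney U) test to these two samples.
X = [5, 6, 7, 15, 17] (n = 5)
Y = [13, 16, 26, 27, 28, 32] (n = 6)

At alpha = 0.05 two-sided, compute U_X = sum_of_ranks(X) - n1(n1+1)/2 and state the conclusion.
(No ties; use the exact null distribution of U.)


Step 1: Combine and sort all 11 observations; assign midranks.
sorted (value, group): (5,X), (6,X), (7,X), (13,Y), (15,X), (16,Y), (17,X), (26,Y), (27,Y), (28,Y), (32,Y)
ranks: 5->1, 6->2, 7->3, 13->4, 15->5, 16->6, 17->7, 26->8, 27->9, 28->10, 32->11
Step 2: Rank sum for X: R1 = 1 + 2 + 3 + 5 + 7 = 18.
Step 3: U_X = R1 - n1(n1+1)/2 = 18 - 5*6/2 = 18 - 15 = 3.
       U_Y = n1*n2 - U_X = 30 - 3 = 27.
Step 4: No ties, so the exact null distribution of U (based on enumerating the C(11,5) = 462 equally likely rank assignments) gives the two-sided p-value.
Step 5: p-value = 0.030303; compare to alpha = 0.05. reject H0.

U_X = 3, p = 0.030303, reject H0 at alpha = 0.05.


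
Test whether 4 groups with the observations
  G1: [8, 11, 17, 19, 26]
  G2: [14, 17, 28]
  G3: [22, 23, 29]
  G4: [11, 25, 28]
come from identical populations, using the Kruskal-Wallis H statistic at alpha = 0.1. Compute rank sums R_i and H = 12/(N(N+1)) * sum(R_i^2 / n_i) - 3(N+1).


Step 1: Combine all N = 14 observations and assign midranks.
sorted (value, group, rank): (8,G1,1), (11,G1,2.5), (11,G4,2.5), (14,G2,4), (17,G1,5.5), (17,G2,5.5), (19,G1,7), (22,G3,8), (23,G3,9), (25,G4,10), (26,G1,11), (28,G2,12.5), (28,G4,12.5), (29,G3,14)
Step 2: Sum ranks within each group.
R_1 = 27 (n_1 = 5)
R_2 = 22 (n_2 = 3)
R_3 = 31 (n_3 = 3)
R_4 = 25 (n_4 = 3)
Step 3: H = 12/(N(N+1)) * sum(R_i^2/n_i) - 3(N+1)
     = 12/(14*15) * (27^2/5 + 22^2/3 + 31^2/3 + 25^2/3) - 3*15
     = 0.057143 * 835.8 - 45
     = 2.760000.
Step 4: Ties present; correction factor C = 1 - 18/(14^3 - 14) = 0.993407. Corrected H = 2.760000 / 0.993407 = 2.778319.
Step 5: Under H0, H ~ chi^2(3); p-value = 0.427082.
Step 6: alpha = 0.1. fail to reject H0.

H = 2.7783, df = 3, p = 0.427082, fail to reject H0.


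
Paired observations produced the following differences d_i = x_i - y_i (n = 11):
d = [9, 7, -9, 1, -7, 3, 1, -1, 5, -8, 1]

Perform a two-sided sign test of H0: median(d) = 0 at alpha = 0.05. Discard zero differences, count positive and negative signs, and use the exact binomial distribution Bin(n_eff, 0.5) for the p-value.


Step 1: Discard zero differences. Original n = 11; n_eff = number of nonzero differences = 11.
Nonzero differences (with sign): +9, +7, -9, +1, -7, +3, +1, -1, +5, -8, +1
Step 2: Count signs: positive = 7, negative = 4.
Step 3: Under H0: P(positive) = 0.5, so the number of positives S ~ Bin(11, 0.5).
Step 4: Two-sided exact p-value = sum of Bin(11,0.5) probabilities at or below the observed probability = 0.548828.
Step 5: alpha = 0.05. fail to reject H0.

n_eff = 11, pos = 7, neg = 4, p = 0.548828, fail to reject H0.


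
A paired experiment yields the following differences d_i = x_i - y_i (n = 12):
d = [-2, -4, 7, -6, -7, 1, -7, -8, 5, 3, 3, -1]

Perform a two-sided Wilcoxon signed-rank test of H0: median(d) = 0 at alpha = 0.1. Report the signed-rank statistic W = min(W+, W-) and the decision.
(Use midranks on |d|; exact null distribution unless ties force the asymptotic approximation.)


Step 1: Drop any zero differences (none here) and take |d_i|.
|d| = [2, 4, 7, 6, 7, 1, 7, 8, 5, 3, 3, 1]
Step 2: Midrank |d_i| (ties get averaged ranks).
ranks: |2|->3, |4|->6, |7|->10, |6|->8, |7|->10, |1|->1.5, |7|->10, |8|->12, |5|->7, |3|->4.5, |3|->4.5, |1|->1.5
Step 3: Attach original signs; sum ranks with positive sign and with negative sign.
W+ = 10 + 1.5 + 7 + 4.5 + 4.5 = 27.5
W- = 3 + 6 + 8 + 10 + 10 + 12 + 1.5 = 50.5
(Check: W+ + W- = 78 should equal n(n+1)/2 = 78.)
Step 4: Test statistic W = min(W+, W-) = 27.5.
Step 5: Ties in |d|, so use the tie-corrected normal approximation.
        E[W] = n(n+1)/4 = 12*13/4 = 39.
        Tie groups: |d|=1 (t=2), |d|=3 (t=2), |d|=7 (t=3); sum(t^3 - t) = 36.
        Var[W] = n(n+1)(2n+1)/24 - sum(t^3-t)/48 = 3900/24 - 36/48 = 161.75.
        z = (W - E[W]) / sqrt(Var[W]) = (27.5 - 39) / 12.7181 = -0.9042.
        Two-sided p = 2*Phi(z) = 0.365877.
Step 6: alpha = 0.1. fail to reject H0.

W+ = 27.5, W- = 50.5, W = min = 27.5, p = 0.365877, fail to reject H0.


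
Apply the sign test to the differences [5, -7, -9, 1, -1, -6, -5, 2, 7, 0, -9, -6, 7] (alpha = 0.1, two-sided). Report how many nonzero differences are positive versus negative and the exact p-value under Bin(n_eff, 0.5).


Step 1: Discard zero differences. Original n = 13; n_eff = number of nonzero differences = 12.
Nonzero differences (with sign): +5, -7, -9, +1, -1, -6, -5, +2, +7, -9, -6, +7
Step 2: Count signs: positive = 5, negative = 7.
Step 3: Under H0: P(positive) = 0.5, so the number of positives S ~ Bin(12, 0.5).
Step 4: Two-sided exact p-value = sum of Bin(12,0.5) probabilities at or below the observed probability = 0.774414.
Step 5: alpha = 0.1. fail to reject H0.

n_eff = 12, pos = 5, neg = 7, p = 0.774414, fail to reject H0.


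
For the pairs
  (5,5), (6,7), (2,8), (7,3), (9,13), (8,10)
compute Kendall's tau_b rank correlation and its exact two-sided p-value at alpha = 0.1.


Step 1: Enumerate the 15 unordered pairs (i,j) with i<j and classify each by sign(x_j-x_i) * sign(y_j-y_i).
  (1,2):dx=+1,dy=+2->C; (1,3):dx=-3,dy=+3->D; (1,4):dx=+2,dy=-2->D; (1,5):dx=+4,dy=+8->C
  (1,6):dx=+3,dy=+5->C; (2,3):dx=-4,dy=+1->D; (2,4):dx=+1,dy=-4->D; (2,5):dx=+3,dy=+6->C
  (2,6):dx=+2,dy=+3->C; (3,4):dx=+5,dy=-5->D; (3,5):dx=+7,dy=+5->C; (3,6):dx=+6,dy=+2->C
  (4,5):dx=+2,dy=+10->C; (4,6):dx=+1,dy=+7->C; (5,6):dx=-1,dy=-3->C
Step 2: C = 10, D = 5, total pairs = 15.
Step 3: tau = (C - D)/(n(n-1)/2) = (10 - 5)/15 = 0.333333.
Step 4: Exact two-sided p-value (enumerate n! = 720 permutations of y under H0): p = 0.469444.
Step 5: alpha = 0.1. fail to reject H0.

tau_b = 0.3333 (C=10, D=5), p = 0.469444, fail to reject H0.


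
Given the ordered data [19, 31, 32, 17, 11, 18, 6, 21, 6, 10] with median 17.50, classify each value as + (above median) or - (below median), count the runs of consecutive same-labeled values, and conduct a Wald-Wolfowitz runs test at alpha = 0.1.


Step 1: Compute median = 17.50; label A = above, B = below.
Labels in order: AAABBABABB  (n_A = 5, n_B = 5)
Step 2: Count runs R = 6.
Step 3: Under H0 (random ordering), E[R] = 2*n_A*n_B/(n_A+n_B) + 1 = 2*5*5/10 + 1 = 6.0000.
        Var[R] = 2*n_A*n_B*(2*n_A*n_B - n_A - n_B) / ((n_A+n_B)^2 * (n_A+n_B-1)) = 2000/900 = 2.2222.
        SD[R] = 1.4907.
Step 4: R = E[R], so z = 0 with no continuity correction.
Step 5: Two-sided p-value via normal approximation = 2*(1 - Phi(|z|)) = 1.000000.
Step 6: alpha = 0.1. fail to reject H0.

R = 6, z = 0.0000, p = 1.000000, fail to reject H0.


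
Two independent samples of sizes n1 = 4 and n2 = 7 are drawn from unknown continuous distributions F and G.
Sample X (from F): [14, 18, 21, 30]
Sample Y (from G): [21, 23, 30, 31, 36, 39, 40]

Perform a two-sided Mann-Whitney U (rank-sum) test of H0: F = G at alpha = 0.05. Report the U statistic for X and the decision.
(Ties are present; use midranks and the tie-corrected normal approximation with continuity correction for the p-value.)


Step 1: Combine and sort all 11 observations; assign midranks.
sorted (value, group): (14,X), (18,X), (21,X), (21,Y), (23,Y), (30,X), (30,Y), (31,Y), (36,Y), (39,Y), (40,Y)
ranks: 14->1, 18->2, 21->3.5, 21->3.5, 23->5, 30->6.5, 30->6.5, 31->8, 36->9, 39->10, 40->11
Step 2: Rank sum for X: R1 = 1 + 2 + 3.5 + 6.5 = 13.
Step 3: U_X = R1 - n1(n1+1)/2 = 13 - 4*5/2 = 13 - 10 = 3.
       U_Y = n1*n2 - U_X = 28 - 3 = 25.
Step 4: Ties are present, so use the tie-corrected normal approximation (with continuity correction) for the p-value.
Step 5: p-value = 0.046218; compare to alpha = 0.05. reject H0.

U_X = 3, p = 0.046218, reject H0 at alpha = 0.05.


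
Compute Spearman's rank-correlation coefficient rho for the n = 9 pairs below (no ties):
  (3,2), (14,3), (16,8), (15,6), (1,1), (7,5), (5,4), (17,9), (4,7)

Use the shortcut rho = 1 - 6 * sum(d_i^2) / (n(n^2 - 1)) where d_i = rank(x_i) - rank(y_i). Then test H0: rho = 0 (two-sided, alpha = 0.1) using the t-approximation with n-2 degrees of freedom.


Step 1: Rank x and y separately (midranks; no ties here).
rank(x): 3->2, 14->6, 16->8, 15->7, 1->1, 7->5, 5->4, 17->9, 4->3
rank(y): 2->2, 3->3, 8->8, 6->6, 1->1, 5->5, 4->4, 9->9, 7->7
Step 2: d_i = R_x(i) - R_y(i); compute d_i^2.
  (2-2)^2=0, (6-3)^2=9, (8-8)^2=0, (7-6)^2=1, (1-1)^2=0, (5-5)^2=0, (4-4)^2=0, (9-9)^2=0, (3-7)^2=16
sum(d^2) = 26.
Step 3: rho = 1 - 6*26 / (9*(9^2 - 1)) = 1 - 156/720 = 0.783333.
Step 4: Under H0, t = rho * sqrt((n-2)/(1-rho^2)) = 3.3341 ~ t(7).
Step 5: Two-sided p-value from the t-distribution with 7 df = 0.012520.
Step 6: alpha = 0.1. reject H0.

rho = 0.7833, p = 0.012520, reject H0 at alpha = 0.1.


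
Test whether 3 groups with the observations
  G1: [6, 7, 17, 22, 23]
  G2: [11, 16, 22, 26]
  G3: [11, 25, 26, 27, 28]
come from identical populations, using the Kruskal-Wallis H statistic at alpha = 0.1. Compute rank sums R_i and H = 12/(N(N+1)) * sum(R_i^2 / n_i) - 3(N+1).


Step 1: Combine all N = 14 observations and assign midranks.
sorted (value, group, rank): (6,G1,1), (7,G1,2), (11,G2,3.5), (11,G3,3.5), (16,G2,5), (17,G1,6), (22,G1,7.5), (22,G2,7.5), (23,G1,9), (25,G3,10), (26,G2,11.5), (26,G3,11.5), (27,G3,13), (28,G3,14)
Step 2: Sum ranks within each group.
R_1 = 25.5 (n_1 = 5)
R_2 = 27.5 (n_2 = 4)
R_3 = 52 (n_3 = 5)
Step 3: H = 12/(N(N+1)) * sum(R_i^2/n_i) - 3(N+1)
     = 12/(14*15) * (25.5^2/5 + 27.5^2/4 + 52^2/5) - 3*15
     = 0.057143 * 859.912 - 45
     = 4.137857.
Step 4: Ties present; correction factor C = 1 - 18/(14^3 - 14) = 0.993407. Corrected H = 4.137857 / 0.993407 = 4.165321.
Step 5: Under H0, H ~ chi^2(2); p-value = 0.124598.
Step 6: alpha = 0.1. fail to reject H0.

H = 4.1653, df = 2, p = 0.124598, fail to reject H0.


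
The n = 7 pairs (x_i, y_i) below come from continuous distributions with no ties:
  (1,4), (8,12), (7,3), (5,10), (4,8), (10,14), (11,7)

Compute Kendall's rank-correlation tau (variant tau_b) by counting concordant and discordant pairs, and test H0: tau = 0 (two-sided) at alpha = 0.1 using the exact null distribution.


Step 1: Enumerate the 21 unordered pairs (i,j) with i<j and classify each by sign(x_j-x_i) * sign(y_j-y_i).
  (1,2):dx=+7,dy=+8->C; (1,3):dx=+6,dy=-1->D; (1,4):dx=+4,dy=+6->C; (1,5):dx=+3,dy=+4->C
  (1,6):dx=+9,dy=+10->C; (1,7):dx=+10,dy=+3->C; (2,3):dx=-1,dy=-9->C; (2,4):dx=-3,dy=-2->C
  (2,5):dx=-4,dy=-4->C; (2,6):dx=+2,dy=+2->C; (2,7):dx=+3,dy=-5->D; (3,4):dx=-2,dy=+7->D
  (3,5):dx=-3,dy=+5->D; (3,6):dx=+3,dy=+11->C; (3,7):dx=+4,dy=+4->C; (4,5):dx=-1,dy=-2->C
  (4,6):dx=+5,dy=+4->C; (4,7):dx=+6,dy=-3->D; (5,6):dx=+6,dy=+6->C; (5,7):dx=+7,dy=-1->D
  (6,7):dx=+1,dy=-7->D
Step 2: C = 14, D = 7, total pairs = 21.
Step 3: tau = (C - D)/(n(n-1)/2) = (14 - 7)/21 = 0.333333.
Step 4: Exact two-sided p-value (enumerate n! = 5040 permutations of y under H0): p = 0.381349.
Step 5: alpha = 0.1. fail to reject H0.

tau_b = 0.3333 (C=14, D=7), p = 0.381349, fail to reject H0.


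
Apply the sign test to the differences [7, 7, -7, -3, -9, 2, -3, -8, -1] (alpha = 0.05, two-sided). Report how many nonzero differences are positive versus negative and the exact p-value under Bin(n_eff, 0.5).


Step 1: Discard zero differences. Original n = 9; n_eff = number of nonzero differences = 9.
Nonzero differences (with sign): +7, +7, -7, -3, -9, +2, -3, -8, -1
Step 2: Count signs: positive = 3, negative = 6.
Step 3: Under H0: P(positive) = 0.5, so the number of positives S ~ Bin(9, 0.5).
Step 4: Two-sided exact p-value = sum of Bin(9,0.5) probabilities at or below the observed probability = 0.507812.
Step 5: alpha = 0.05. fail to reject H0.

n_eff = 9, pos = 3, neg = 6, p = 0.507812, fail to reject H0.


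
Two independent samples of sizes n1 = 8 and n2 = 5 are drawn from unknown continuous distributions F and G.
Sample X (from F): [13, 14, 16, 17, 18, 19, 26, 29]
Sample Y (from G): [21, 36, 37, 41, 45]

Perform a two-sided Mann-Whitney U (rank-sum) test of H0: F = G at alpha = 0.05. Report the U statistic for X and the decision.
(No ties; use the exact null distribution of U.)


Step 1: Combine and sort all 13 observations; assign midranks.
sorted (value, group): (13,X), (14,X), (16,X), (17,X), (18,X), (19,X), (21,Y), (26,X), (29,X), (36,Y), (37,Y), (41,Y), (45,Y)
ranks: 13->1, 14->2, 16->3, 17->4, 18->5, 19->6, 21->7, 26->8, 29->9, 36->10, 37->11, 41->12, 45->13
Step 2: Rank sum for X: R1 = 1 + 2 + 3 + 4 + 5 + 6 + 8 + 9 = 38.
Step 3: U_X = R1 - n1(n1+1)/2 = 38 - 8*9/2 = 38 - 36 = 2.
       U_Y = n1*n2 - U_X = 40 - 2 = 38.
Step 4: No ties, so the exact null distribution of U (based on enumerating the C(13,8) = 1287 equally likely rank assignments) gives the two-sided p-value.
Step 5: p-value = 0.006216; compare to alpha = 0.05. reject H0.

U_X = 2, p = 0.006216, reject H0 at alpha = 0.05.


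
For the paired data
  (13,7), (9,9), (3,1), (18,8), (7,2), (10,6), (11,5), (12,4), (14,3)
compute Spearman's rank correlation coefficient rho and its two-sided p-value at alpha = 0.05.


Step 1: Rank x and y separately (midranks; no ties here).
rank(x): 13->7, 9->3, 3->1, 18->9, 7->2, 10->4, 11->5, 12->6, 14->8
rank(y): 7->7, 9->9, 1->1, 8->8, 2->2, 6->6, 5->5, 4->4, 3->3
Step 2: d_i = R_x(i) - R_y(i); compute d_i^2.
  (7-7)^2=0, (3-9)^2=36, (1-1)^2=0, (9-8)^2=1, (2-2)^2=0, (4-6)^2=4, (5-5)^2=0, (6-4)^2=4, (8-3)^2=25
sum(d^2) = 70.
Step 3: rho = 1 - 6*70 / (9*(9^2 - 1)) = 1 - 420/720 = 0.416667.
Step 4: Under H0, t = rho * sqrt((n-2)/(1-rho^2)) = 1.2127 ~ t(7).
Step 5: Two-sided p-value from the t-distribution with 7 df = 0.264586.
Step 6: alpha = 0.05. fail to reject H0.

rho = 0.4167, p = 0.264586, fail to reject H0 at alpha = 0.05.


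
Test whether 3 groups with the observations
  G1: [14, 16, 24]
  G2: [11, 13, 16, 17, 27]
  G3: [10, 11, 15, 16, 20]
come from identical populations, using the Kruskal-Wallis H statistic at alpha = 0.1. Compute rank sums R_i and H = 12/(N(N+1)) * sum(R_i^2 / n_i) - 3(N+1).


Step 1: Combine all N = 13 observations and assign midranks.
sorted (value, group, rank): (10,G3,1), (11,G2,2.5), (11,G3,2.5), (13,G2,4), (14,G1,5), (15,G3,6), (16,G1,8), (16,G2,8), (16,G3,8), (17,G2,10), (20,G3,11), (24,G1,12), (27,G2,13)
Step 2: Sum ranks within each group.
R_1 = 25 (n_1 = 3)
R_2 = 37.5 (n_2 = 5)
R_3 = 28.5 (n_3 = 5)
Step 3: H = 12/(N(N+1)) * sum(R_i^2/n_i) - 3(N+1)
     = 12/(13*14) * (25^2/3 + 37.5^2/5 + 28.5^2/5) - 3*14
     = 0.065934 * 652.033 - 42
     = 0.991209.
Step 4: Ties present; correction factor C = 1 - 30/(13^3 - 13) = 0.986264. Corrected H = 0.991209 / 0.986264 = 1.005014.
Step 5: Under H0, H ~ chi^2(2); p-value = 0.605012.
Step 6: alpha = 0.1. fail to reject H0.

H = 1.0050, df = 2, p = 0.605012, fail to reject H0.


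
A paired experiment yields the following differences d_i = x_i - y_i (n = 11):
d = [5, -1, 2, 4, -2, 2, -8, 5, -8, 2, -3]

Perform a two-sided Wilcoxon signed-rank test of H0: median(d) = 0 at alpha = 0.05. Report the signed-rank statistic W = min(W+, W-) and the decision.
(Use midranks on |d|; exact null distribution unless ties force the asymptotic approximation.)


Step 1: Drop any zero differences (none here) and take |d_i|.
|d| = [5, 1, 2, 4, 2, 2, 8, 5, 8, 2, 3]
Step 2: Midrank |d_i| (ties get averaged ranks).
ranks: |5|->8.5, |1|->1, |2|->3.5, |4|->7, |2|->3.5, |2|->3.5, |8|->10.5, |5|->8.5, |8|->10.5, |2|->3.5, |3|->6
Step 3: Attach original signs; sum ranks with positive sign and with negative sign.
W+ = 8.5 + 3.5 + 7 + 3.5 + 8.5 + 3.5 = 34.5
W- = 1 + 3.5 + 10.5 + 10.5 + 6 = 31.5
(Check: W+ + W- = 66 should equal n(n+1)/2 = 66.)
Step 4: Test statistic W = min(W+, W-) = 31.5.
Step 5: Ties in |d|, so use the tie-corrected normal approximation.
        E[W] = n(n+1)/4 = 11*12/4 = 33.
        Tie groups: |d|=2 (t=4), |d|=5 (t=2), |d|=8 (t=2); sum(t^3 - t) = 72.
        Var[W] = n(n+1)(2n+1)/24 - sum(t^3-t)/48 = 3036/24 - 72/48 = 125.
        z = (W - E[W]) / sqrt(Var[W]) = (31.5 - 33) / 11.1803 = -0.1342.
        Two-sided p = 2*Phi(z) = 0.893273.
Step 6: alpha = 0.05. fail to reject H0.

W+ = 34.5, W- = 31.5, W = min = 31.5, p = 0.893273, fail to reject H0.


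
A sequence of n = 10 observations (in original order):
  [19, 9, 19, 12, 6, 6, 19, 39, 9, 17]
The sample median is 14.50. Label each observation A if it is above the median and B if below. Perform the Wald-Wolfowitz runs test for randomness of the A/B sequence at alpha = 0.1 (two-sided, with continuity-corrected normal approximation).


Step 1: Compute median = 14.50; label A = above, B = below.
Labels in order: ABABBBAABA  (n_A = 5, n_B = 5)
Step 2: Count runs R = 7.
Step 3: Under H0 (random ordering), E[R] = 2*n_A*n_B/(n_A+n_B) + 1 = 2*5*5/10 + 1 = 6.0000.
        Var[R] = 2*n_A*n_B*(2*n_A*n_B - n_A - n_B) / ((n_A+n_B)^2 * (n_A+n_B-1)) = 2000/900 = 2.2222.
        SD[R] = 1.4907.
Step 4: Continuity-corrected z = (R - 0.5 - E[R]) / SD[R] = (7 - 0.5 - 6.0000) / 1.4907 = 0.3354.
Step 5: Two-sided p-value via normal approximation = 2*(1 - Phi(|z|)) = 0.737316.
Step 6: alpha = 0.1. fail to reject H0.

R = 7, z = 0.3354, p = 0.737316, fail to reject H0.


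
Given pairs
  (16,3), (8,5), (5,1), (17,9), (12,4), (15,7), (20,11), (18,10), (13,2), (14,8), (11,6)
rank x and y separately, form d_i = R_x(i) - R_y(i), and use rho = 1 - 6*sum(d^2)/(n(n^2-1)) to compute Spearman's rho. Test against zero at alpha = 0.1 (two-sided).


Step 1: Rank x and y separately (midranks; no ties here).
rank(x): 16->8, 8->2, 5->1, 17->9, 12->4, 15->7, 20->11, 18->10, 13->5, 14->6, 11->3
rank(y): 3->3, 5->5, 1->1, 9->9, 4->4, 7->7, 11->11, 10->10, 2->2, 8->8, 6->6
Step 2: d_i = R_x(i) - R_y(i); compute d_i^2.
  (8-3)^2=25, (2-5)^2=9, (1-1)^2=0, (9-9)^2=0, (4-4)^2=0, (7-7)^2=0, (11-11)^2=0, (10-10)^2=0, (5-2)^2=9, (6-8)^2=4, (3-6)^2=9
sum(d^2) = 56.
Step 3: rho = 1 - 6*56 / (11*(11^2 - 1)) = 1 - 336/1320 = 0.745455.
Step 4: Under H0, t = rho * sqrt((n-2)/(1-rho^2)) = 3.3551 ~ t(9).
Step 5: Two-sided p-value from the t-distribution with 9 df = 0.008455.
Step 6: alpha = 0.1. reject H0.

rho = 0.7455, p = 0.008455, reject H0 at alpha = 0.1.


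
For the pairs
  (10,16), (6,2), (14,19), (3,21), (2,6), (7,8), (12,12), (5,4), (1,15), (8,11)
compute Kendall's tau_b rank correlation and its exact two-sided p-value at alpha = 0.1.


Step 1: Enumerate the 45 unordered pairs (i,j) with i<j and classify each by sign(x_j-x_i) * sign(y_j-y_i).
  (1,2):dx=-4,dy=-14->C; (1,3):dx=+4,dy=+3->C; (1,4):dx=-7,dy=+5->D; (1,5):dx=-8,dy=-10->C
  (1,6):dx=-3,dy=-8->C; (1,7):dx=+2,dy=-4->D; (1,8):dx=-5,dy=-12->C; (1,9):dx=-9,dy=-1->C
  (1,10):dx=-2,dy=-5->C; (2,3):dx=+8,dy=+17->C; (2,4):dx=-3,dy=+19->D; (2,5):dx=-4,dy=+4->D
  (2,6):dx=+1,dy=+6->C; (2,7):dx=+6,dy=+10->C; (2,8):dx=-1,dy=+2->D; (2,9):dx=-5,dy=+13->D
  (2,10):dx=+2,dy=+9->C; (3,4):dx=-11,dy=+2->D; (3,5):dx=-12,dy=-13->C; (3,6):dx=-7,dy=-11->C
  (3,7):dx=-2,dy=-7->C; (3,8):dx=-9,dy=-15->C; (3,9):dx=-13,dy=-4->C; (3,10):dx=-6,dy=-8->C
  (4,5):dx=-1,dy=-15->C; (4,6):dx=+4,dy=-13->D; (4,7):dx=+9,dy=-9->D; (4,8):dx=+2,dy=-17->D
  (4,9):dx=-2,dy=-6->C; (4,10):dx=+5,dy=-10->D; (5,6):dx=+5,dy=+2->C; (5,7):dx=+10,dy=+6->C
  (5,8):dx=+3,dy=-2->D; (5,9):dx=-1,dy=+9->D; (5,10):dx=+6,dy=+5->C; (6,7):dx=+5,dy=+4->C
  (6,8):dx=-2,dy=-4->C; (6,9):dx=-6,dy=+7->D; (6,10):dx=+1,dy=+3->C; (7,8):dx=-7,dy=-8->C
  (7,9):dx=-11,dy=+3->D; (7,10):dx=-4,dy=-1->C; (8,9):dx=-4,dy=+11->D; (8,10):dx=+3,dy=+7->C
  (9,10):dx=+7,dy=-4->D
Step 2: C = 28, D = 17, total pairs = 45.
Step 3: tau = (C - D)/(n(n-1)/2) = (28 - 17)/45 = 0.244444.
Step 4: Exact two-sided p-value (enumerate n! = 3628800 permutations of y under H0): p = 0.380720.
Step 5: alpha = 0.1. fail to reject H0.

tau_b = 0.2444 (C=28, D=17), p = 0.380720, fail to reject H0.
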